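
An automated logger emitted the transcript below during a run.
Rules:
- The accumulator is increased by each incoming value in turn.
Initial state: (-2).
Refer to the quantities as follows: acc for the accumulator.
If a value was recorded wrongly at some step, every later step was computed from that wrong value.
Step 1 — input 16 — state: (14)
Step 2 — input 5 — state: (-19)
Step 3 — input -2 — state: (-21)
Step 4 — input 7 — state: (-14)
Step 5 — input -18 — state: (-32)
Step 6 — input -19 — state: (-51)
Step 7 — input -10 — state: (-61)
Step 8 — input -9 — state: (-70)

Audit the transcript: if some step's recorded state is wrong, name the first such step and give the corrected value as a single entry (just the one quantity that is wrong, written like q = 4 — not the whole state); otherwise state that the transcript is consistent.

step 2, acc = 19

Recomputing the run from the initial state:
step 1: acc = 14
step 2: acc = 19
step 3: acc = 17
step 4: acc = 24
step 5: acc = 6
step 6: acc = -13
step 7: acc = -23
step 8: acc = -32
The first disagreement with the transcript is at step 2, where the value should be acc = 19.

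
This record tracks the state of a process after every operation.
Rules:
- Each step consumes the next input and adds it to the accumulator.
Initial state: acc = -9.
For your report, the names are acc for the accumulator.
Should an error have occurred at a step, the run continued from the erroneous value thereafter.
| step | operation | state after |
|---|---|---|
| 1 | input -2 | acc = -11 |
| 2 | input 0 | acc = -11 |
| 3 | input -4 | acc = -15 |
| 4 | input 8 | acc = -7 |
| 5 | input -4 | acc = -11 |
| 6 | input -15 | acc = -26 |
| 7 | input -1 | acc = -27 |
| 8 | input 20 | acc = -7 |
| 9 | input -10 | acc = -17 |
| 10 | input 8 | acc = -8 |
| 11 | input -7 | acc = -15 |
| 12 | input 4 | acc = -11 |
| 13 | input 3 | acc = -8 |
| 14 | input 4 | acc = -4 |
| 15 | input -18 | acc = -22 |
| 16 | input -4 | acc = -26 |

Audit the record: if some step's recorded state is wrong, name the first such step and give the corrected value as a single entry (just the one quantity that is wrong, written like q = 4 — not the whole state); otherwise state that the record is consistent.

step 10, acc = -9

Step 1: acc = -9 + -2 = -11 — verified.
Step 2: acc = -11 + 0 = -11 — verified.
Step 3: acc = -11 + -4 = -15 — exactly as logged.
Step 4: acc = -15 + 8 = -7 — in agreement.
Step 5: acc = -7 + -4 = -11 — matches.
Step 6: acc = -11 + -15 = -26 — matches.
Step 7: acc = -26 + -1 = -27 — verified.
Step 8: acc = -27 + 20 = -7 — in agreement.
Step 9: acc = -7 + -10 = -17 — in agreement.
Step 10: acc = -17 + 8 = -9 — the record disagrees here.
So the first discrepancy is step 10, where the right value is acc = -9.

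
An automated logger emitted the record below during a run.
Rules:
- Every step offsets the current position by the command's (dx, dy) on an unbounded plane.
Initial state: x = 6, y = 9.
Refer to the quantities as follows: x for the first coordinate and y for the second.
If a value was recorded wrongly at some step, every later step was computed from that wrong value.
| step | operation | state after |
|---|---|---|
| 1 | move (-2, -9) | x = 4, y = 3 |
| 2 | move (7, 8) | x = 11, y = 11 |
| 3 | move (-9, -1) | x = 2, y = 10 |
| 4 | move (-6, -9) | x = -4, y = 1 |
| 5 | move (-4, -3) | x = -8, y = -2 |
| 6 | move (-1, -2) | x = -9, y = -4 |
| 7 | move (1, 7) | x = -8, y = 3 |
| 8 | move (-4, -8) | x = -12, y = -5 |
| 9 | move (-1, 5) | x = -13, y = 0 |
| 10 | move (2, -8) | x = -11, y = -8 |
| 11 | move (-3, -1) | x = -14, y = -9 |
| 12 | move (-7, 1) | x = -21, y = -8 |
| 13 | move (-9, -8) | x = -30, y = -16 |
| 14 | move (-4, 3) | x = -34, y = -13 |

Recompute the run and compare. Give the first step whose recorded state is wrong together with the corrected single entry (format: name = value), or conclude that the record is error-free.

step 1, y = 0

Recomputing the run from the initial state:
step 1: x = 4, y = 0
step 2: x = 11, y = 8
step 3: x = 2, y = 7
step 4: x = -4, y = -2
step 5: x = -8, y = -5
step 6: x = -9, y = -7
step 7: x = -8, y = 0
step 8: x = -12, y = -8
step 9: x = -13, y = -3
step 10: x = -11, y = -11
step 11: x = -14, y = -12
step 12: x = -21, y = -11
step 13: x = -30, y = -19
step 14: x = -34, y = -16
The first disagreement with the record is at step 1, where the value should be y = 0.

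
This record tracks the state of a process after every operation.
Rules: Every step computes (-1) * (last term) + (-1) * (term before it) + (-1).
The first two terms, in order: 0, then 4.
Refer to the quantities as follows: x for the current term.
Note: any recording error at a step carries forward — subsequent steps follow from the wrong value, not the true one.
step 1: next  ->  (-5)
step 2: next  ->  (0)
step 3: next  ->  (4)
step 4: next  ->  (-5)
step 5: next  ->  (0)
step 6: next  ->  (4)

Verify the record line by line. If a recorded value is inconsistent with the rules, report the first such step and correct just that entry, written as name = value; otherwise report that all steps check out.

Recomputing the run from the initial state:
step 1: x = -5
step 2: x = 0
step 3: x = 4
step 4: x = -5
step 5: x = 0
step 6: x = 4
This matches the record at every step.

no error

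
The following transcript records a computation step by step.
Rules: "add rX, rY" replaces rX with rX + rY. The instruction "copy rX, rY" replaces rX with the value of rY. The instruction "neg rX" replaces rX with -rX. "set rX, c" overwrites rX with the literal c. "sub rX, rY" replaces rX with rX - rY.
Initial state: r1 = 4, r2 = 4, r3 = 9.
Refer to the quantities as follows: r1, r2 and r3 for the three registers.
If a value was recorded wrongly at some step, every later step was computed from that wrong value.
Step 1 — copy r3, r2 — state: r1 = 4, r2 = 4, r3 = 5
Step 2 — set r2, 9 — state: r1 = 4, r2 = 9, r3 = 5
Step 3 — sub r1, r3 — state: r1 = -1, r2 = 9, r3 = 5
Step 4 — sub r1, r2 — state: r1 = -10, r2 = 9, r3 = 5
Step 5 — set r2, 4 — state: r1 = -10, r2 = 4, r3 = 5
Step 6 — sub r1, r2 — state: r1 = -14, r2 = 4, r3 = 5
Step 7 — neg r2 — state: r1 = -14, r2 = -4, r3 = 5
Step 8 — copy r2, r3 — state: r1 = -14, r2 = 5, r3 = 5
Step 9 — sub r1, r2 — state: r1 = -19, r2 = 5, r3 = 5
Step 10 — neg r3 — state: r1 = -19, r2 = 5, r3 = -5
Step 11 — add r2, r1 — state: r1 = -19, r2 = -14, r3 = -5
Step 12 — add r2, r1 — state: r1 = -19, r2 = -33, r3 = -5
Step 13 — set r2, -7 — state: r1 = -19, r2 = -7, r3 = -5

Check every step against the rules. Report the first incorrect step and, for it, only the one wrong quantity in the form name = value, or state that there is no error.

Step 1: r3 = 4 — the entry is off here.
Conclusion: step 1 carries the first error; the entry should be r3 = 4.

step 1, r3 = 4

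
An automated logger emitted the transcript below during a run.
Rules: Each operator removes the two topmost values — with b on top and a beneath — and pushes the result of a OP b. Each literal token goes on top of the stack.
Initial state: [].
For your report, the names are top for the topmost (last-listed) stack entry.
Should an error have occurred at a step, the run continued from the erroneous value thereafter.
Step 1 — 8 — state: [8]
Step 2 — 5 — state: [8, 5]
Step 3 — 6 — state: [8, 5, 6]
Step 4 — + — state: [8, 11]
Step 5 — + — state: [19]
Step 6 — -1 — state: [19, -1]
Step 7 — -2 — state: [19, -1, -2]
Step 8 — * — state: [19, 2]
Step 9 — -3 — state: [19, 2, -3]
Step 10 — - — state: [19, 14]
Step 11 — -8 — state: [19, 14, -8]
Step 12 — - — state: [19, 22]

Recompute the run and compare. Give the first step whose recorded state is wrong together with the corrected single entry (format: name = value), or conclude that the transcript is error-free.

Recomputing the run from the initial state:
step 1: [8]
step 2: [8, 5]
step 3: [8, 5, 6]
step 4: [8, 11]
step 5: [19]
step 6: [19, -1]
step 7: [19, -1, -2]
step 8: [19, 2]
step 9: [19, 2, -3]
step 10: [19, 5]
step 11: [19, 5, -8]
step 12: [19, 13]
The first disagreement with the transcript is at step 10, where the value should be top = 5.

step 10, top = 5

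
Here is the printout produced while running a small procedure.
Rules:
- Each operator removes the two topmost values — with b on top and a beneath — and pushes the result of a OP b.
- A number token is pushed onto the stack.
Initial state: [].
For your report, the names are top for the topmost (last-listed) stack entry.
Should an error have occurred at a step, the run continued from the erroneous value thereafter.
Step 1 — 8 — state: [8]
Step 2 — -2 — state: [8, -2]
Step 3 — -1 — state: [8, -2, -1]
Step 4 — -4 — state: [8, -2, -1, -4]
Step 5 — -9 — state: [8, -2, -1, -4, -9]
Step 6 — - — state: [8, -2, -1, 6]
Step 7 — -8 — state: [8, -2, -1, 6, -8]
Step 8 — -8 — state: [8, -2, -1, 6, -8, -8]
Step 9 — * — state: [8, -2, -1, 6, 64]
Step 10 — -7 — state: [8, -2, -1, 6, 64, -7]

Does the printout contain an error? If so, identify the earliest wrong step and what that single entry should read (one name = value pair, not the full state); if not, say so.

Recomputing the run from the initial state:
step 1: [8]
step 2: [8, -2]
step 3: [8, -2, -1]
step 4: [8, -2, -1, -4]
step 5: [8, -2, -1, -4, -9]
step 6: [8, -2, -1, 5]
step 7: [8, -2, -1, 5, -8]
step 8: [8, -2, -1, 5, -8, -8]
step 9: [8, -2, -1, 5, 64]
step 10: [8, -2, -1, 5, 64, -7]
The first disagreement with the printout is at step 6, where the value should be top = 5.

step 6, top = 5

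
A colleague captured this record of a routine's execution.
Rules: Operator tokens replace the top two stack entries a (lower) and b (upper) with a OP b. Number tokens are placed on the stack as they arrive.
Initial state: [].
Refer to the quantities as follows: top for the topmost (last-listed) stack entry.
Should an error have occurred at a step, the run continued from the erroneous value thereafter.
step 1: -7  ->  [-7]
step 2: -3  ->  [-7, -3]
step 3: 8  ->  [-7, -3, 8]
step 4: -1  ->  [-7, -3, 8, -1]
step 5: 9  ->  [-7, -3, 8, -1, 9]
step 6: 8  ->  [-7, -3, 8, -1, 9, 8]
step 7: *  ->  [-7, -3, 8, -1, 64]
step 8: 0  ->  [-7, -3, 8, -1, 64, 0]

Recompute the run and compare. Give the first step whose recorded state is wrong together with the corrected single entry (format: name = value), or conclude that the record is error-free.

1. push -7: top = -7 (in agreement)
2. push -3: top = -3 (no discrepancy)
3. push 8: top = 8 (consistent with the record)
4. push -1: top = -1 (confirmed correct)
5. push 9: top = 9 (confirmed correct)
6. push 8: top = 8 (exactly as logged)
7. 9 * 8 = 72 (not what was recorded)
So the first discrepancy is step 7, where the right value is top = 72.

step 7, top = 72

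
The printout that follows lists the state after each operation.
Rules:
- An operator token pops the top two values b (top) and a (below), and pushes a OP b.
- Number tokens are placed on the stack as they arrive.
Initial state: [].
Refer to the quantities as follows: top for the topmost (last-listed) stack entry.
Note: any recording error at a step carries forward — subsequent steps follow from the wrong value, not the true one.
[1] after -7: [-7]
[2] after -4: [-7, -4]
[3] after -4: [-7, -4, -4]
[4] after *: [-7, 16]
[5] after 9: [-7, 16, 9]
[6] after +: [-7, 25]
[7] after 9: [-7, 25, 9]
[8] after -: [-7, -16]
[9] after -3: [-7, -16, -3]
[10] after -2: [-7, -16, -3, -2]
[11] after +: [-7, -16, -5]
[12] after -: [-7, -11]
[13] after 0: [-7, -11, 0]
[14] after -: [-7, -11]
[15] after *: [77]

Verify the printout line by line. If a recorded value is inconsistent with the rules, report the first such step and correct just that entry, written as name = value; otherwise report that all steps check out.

step 8, top = 16

Recomputing the run from the initial state:
step 1: [-7]
step 2: [-7, -4]
step 3: [-7, -4, -4]
step 4: [-7, 16]
step 5: [-7, 16, 9]
step 6: [-7, 25]
step 7: [-7, 25, 9]
step 8: [-7, 16]
step 9: [-7, 16, -3]
step 10: [-7, 16, -3, -2]
step 11: [-7, 16, -5]
step 12: [-7, 21]
step 13: [-7, 21, 0]
step 14: [-7, 21]
step 15: [-147]
The first disagreement with the printout is at step 8, where the value should be top = 16.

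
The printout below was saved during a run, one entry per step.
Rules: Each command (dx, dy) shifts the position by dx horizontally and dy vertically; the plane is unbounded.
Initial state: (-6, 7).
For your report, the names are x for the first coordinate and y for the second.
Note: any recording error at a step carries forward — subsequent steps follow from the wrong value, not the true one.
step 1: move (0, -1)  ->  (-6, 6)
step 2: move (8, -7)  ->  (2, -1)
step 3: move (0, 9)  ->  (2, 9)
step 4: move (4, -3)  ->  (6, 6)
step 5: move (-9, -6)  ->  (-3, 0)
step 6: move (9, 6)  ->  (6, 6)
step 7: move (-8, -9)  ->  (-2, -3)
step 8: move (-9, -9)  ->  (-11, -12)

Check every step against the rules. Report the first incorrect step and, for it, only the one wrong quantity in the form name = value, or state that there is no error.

Step 1: x = -6 + (0) = -6, y = 7 + (-1) = 6 — no discrepancy.
Step 2: x = -6 + (8) = 2, y = 6 + (-7) = -1 — no discrepancy.
Step 3: x = 2 + (0) = 2, y = -1 + (9) = 8 — a discrepancy with the printout.
That makes step 3 the first incorrect line — y = 8 is what it should show.

step 3, y = 8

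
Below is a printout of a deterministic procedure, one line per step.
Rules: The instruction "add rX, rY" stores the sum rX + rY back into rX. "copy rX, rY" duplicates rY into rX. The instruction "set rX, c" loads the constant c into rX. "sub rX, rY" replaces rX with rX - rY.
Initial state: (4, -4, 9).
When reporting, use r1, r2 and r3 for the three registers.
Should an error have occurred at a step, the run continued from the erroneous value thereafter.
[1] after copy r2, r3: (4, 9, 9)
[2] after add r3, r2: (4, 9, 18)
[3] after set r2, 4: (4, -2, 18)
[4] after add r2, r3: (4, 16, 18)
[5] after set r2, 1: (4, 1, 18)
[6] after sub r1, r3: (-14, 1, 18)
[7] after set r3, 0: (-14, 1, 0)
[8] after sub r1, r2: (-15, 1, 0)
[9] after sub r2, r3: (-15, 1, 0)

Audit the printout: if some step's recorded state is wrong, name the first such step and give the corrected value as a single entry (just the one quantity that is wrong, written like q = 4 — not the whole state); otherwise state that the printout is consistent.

step 3, r2 = 4

step 1: r2 = 9 -> no discrepancy
step 2: r3 = 9 + 9 = 18 -> consistent with the printout
step 3: r2 = 4 -> the printout disagrees here
First incorrect step: 3; the correct value is r2 = 4.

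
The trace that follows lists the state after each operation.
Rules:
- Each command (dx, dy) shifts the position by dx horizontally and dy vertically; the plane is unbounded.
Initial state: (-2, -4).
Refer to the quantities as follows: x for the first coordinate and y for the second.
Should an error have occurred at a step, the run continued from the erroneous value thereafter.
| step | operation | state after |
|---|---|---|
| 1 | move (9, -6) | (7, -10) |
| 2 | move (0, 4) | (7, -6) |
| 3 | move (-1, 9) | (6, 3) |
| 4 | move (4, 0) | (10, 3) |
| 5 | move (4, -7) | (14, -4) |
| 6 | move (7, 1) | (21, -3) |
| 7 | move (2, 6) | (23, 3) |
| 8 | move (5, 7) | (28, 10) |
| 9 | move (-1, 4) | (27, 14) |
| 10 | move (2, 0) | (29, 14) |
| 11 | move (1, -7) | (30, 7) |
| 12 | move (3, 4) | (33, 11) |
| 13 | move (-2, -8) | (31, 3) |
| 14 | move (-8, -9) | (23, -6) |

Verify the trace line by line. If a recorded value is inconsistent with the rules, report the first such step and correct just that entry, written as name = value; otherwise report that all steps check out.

Recomputing the run from the initial state:
step 1: x = 7, y = -10
step 2: x = 7, y = -6
step 3: x = 6, y = 3
step 4: x = 10, y = 3
step 5: x = 14, y = -4
step 6: x = 21, y = -3
step 7: x = 23, y = 3
step 8: x = 28, y = 10
step 9: x = 27, y = 14
step 10: x = 29, y = 14
step 11: x = 30, y = 7
step 12: x = 33, y = 11
step 13: x = 31, y = 3
step 14: x = 23, y = -6
This matches the trace at every step.

no error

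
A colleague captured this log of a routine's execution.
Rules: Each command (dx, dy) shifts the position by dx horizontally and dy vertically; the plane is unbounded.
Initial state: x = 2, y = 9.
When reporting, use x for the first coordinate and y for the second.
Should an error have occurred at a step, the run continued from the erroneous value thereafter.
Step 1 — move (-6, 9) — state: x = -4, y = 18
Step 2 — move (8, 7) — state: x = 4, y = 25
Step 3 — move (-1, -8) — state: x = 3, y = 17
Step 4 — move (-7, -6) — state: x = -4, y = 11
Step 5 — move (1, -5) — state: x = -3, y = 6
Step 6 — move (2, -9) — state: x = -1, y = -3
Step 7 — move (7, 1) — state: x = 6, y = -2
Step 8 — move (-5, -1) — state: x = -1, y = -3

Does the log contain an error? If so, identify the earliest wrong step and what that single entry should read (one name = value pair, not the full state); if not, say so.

Step 1: x = 2 + (-6) = -4, y = 9 + (9) = 18 — same as recorded.
Step 2: x = -4 + (8) = 4, y = 18 + (7) = 25 — same as recorded.
Step 3: x = 4 + (-1) = 3, y = 25 + (-8) = 17 — matches.
Step 4: x = 3 + (-7) = -4, y = 17 + (-6) = 11 — verified.
Step 5: x = -4 + (1) = -3, y = 11 + (-5) = 6 — confirmed correct.
Step 6: x = -3 + (2) = -1, y = 6 + (-9) = -3 — consistent with the log.
Step 7: x = -1 + (7) = 6, y = -3 + (1) = -2 — consistent with the log.
Step 8: x = 6 + (-5) = 1, y = -2 + (-1) = -3 — first mismatch against the log.
So the first discrepancy is step 8, where the right value is x = 1.

step 8, x = 1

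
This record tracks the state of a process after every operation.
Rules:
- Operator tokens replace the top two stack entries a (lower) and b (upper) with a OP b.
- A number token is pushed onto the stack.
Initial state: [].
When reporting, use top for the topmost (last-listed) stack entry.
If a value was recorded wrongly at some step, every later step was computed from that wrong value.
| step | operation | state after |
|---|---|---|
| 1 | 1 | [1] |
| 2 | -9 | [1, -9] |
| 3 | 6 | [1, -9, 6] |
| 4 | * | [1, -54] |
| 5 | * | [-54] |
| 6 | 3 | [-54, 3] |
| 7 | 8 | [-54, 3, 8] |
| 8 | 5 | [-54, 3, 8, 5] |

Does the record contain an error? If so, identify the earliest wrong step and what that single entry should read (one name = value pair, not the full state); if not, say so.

no error

Step 1: push 1: top = 1 — agrees with the record.
Step 2: push -9: top = -9 — no discrepancy.
Step 3: push 6: top = 6 — checks out.
Step 4: -9 * 6 = -54 — verified.
Step 5: 1 * -54 = -54 — exactly as logged.
Step 6: push 3: top = 3 — verified.
Step 7: push 8: top = 8 — in agreement.
Step 8: push 5: top = 5 — checks out.
The whole run recomputes cleanly — no discrepancies.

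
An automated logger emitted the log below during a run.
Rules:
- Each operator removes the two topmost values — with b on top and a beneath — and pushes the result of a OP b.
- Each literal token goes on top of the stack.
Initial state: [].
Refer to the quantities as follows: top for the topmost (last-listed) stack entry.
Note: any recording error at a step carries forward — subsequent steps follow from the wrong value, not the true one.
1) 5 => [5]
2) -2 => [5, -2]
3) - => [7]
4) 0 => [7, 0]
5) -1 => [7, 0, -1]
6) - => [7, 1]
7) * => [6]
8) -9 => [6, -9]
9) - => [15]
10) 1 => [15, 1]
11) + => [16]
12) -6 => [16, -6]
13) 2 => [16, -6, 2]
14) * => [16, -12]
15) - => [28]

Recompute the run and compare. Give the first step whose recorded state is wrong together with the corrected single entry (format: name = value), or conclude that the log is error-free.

step 7, top = 7

1. push 5: top = 5 (matches)
2. push -2: top = -2 (in agreement)
3. 5 - -2 = 7 (matches)
4. push 0: top = 0 (verified)
5. push -1: top = -1 (consistent with the log)
6. 0 - -1 = 1 (agrees with the log)
7. 7 * 1 = 7 (the recorded entry deviates here)
So the first discrepancy is step 7, where the right value is top = 7.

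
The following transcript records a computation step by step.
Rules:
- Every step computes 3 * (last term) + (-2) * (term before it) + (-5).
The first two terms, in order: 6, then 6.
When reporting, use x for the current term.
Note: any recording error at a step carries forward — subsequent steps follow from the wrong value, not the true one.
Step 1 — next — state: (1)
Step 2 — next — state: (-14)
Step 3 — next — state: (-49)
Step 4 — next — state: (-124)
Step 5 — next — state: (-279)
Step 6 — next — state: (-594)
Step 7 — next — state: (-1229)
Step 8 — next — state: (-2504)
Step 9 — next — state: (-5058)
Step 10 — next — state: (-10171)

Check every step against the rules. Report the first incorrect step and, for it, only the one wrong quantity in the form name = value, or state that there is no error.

step 9, x = -5059

Step 1: x = 3*(6) + (-2)*(6) + (-5) = 1 — consistent with the transcript.
Step 2: x = 3*(1) + (-2)*(6) + (-5) = -14 — agrees with the transcript.
Step 3: x = 3*(-14) + (-2)*(1) + (-5) = -49 — agrees with the transcript.
Step 4: x = 3*(-49) + (-2)*(-14) + (-5) = -124 — matches.
Step 5: x = 3*(-124) + (-2)*(-49) + (-5) = -279 — confirmed correct.
Step 6: x = 3*(-279) + (-2)*(-124) + (-5) = -594 — same as recorded.
Step 7: x = 3*(-594) + (-2)*(-279) + (-5) = -1229 — consistent with the transcript.
Step 8: x = 3*(-1229) + (-2)*(-594) + (-5) = -2504 — consistent with the transcript.
Step 9: x = 3*(-2504) + (-2)*(-1229) + (-5) = -5059 — the transcript disagrees here.
That makes step 9 the first incorrect line — x = -5059 is what it should show.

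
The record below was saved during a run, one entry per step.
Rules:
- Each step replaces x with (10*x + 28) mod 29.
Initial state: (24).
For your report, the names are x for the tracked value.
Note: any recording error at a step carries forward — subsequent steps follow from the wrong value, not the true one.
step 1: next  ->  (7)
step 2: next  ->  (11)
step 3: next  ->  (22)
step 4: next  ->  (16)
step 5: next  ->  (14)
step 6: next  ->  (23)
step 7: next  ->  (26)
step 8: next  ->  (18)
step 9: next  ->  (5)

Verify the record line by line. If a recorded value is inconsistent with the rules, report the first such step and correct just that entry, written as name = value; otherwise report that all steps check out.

Step 1: x = (10*24 + 28) mod 29 = 7 — in agreement.
Step 2: x = (10*7 + 28) mod 29 = 11 — verified.
Step 3: x = (10*11 + 28) mod 29 = 22 — consistent with the record.
Step 4: x = (10*22 + 28) mod 29 = 16 — consistent with the record.
Step 5: x = (10*16 + 28) mod 29 = 14 — in agreement.
Step 6: x = (10*14 + 28) mod 29 = 23 — no discrepancy.
Step 7: x = (10*23 + 28) mod 29 = 26 — verified.
Step 8: x = (10*26 + 28) mod 29 = 27 — not what was recorded.
The audit stops at step 8: the recorded entry is wrong and should be x = 27.

step 8, x = 27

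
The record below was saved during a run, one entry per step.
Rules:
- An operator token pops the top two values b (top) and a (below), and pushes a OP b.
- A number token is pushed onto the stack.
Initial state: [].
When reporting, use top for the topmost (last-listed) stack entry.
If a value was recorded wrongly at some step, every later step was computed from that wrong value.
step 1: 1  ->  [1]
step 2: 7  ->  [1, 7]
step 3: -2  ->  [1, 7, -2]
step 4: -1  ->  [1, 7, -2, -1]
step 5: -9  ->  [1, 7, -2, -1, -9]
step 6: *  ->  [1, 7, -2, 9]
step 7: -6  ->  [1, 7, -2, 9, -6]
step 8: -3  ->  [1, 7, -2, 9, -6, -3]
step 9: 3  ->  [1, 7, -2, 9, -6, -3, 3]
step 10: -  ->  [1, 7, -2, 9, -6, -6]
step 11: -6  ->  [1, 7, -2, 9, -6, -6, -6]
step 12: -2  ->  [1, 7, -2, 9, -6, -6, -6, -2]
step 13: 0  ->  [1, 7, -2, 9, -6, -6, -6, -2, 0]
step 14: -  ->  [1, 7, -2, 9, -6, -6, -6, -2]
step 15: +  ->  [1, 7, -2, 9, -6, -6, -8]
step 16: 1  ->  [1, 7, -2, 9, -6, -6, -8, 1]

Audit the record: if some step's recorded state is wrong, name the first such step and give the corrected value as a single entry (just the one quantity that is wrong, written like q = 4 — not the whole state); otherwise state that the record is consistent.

Step 1: push 1: top = 1 — no discrepancy.
Step 2: push 7: top = 7 — consistent with the record.
Step 3: push -2: top = -2 — agrees with the record.
Step 4: push -1: top = -1 — checks out.
Step 5: push -9: top = -9 — matches.
Step 6: -1 * -9 = 9 — matches.
Step 7: push -6: top = -6 — agrees with the record.
Step 8: push -3: top = -3 — agrees with the record.
Step 9: push 3: top = 3 — confirmed correct.
Step 10: -3 - 3 = -6 — same as recorded.
Step 11: push -6: top = -6 — matches.
Step 12: push -2: top = -2 — consistent with the record.
Step 13: push 0: top = 0 — in agreement.
Step 14: -2 - 0 = -2 — exactly as logged.
Step 15: -6 + -2 = -8 — agrees with the record.
Step 16: push 1: top = 1 — checks out.
All steps check out; nothing to correct.

no error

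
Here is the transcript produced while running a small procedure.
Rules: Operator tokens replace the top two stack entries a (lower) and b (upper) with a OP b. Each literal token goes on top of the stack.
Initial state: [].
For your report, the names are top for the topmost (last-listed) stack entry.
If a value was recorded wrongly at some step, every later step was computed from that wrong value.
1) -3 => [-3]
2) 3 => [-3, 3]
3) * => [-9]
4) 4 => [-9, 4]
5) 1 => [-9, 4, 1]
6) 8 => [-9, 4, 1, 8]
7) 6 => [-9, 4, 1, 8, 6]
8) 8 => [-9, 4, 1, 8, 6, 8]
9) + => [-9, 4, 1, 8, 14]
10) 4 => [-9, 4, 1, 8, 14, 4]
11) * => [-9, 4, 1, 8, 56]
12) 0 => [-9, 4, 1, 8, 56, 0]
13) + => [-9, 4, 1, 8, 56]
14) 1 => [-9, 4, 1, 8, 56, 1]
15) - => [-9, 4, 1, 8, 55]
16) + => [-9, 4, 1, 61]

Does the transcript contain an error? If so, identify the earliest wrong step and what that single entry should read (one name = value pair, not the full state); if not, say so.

step 1: push -3: top = -3 -> checks out
step 2: push 3: top = 3 -> checks out
step 3: -3 * 3 = -9 -> in agreement
step 4: push 4: top = 4 -> matches
step 5: push 1: top = 1 -> exactly as logged
step 6: push 8: top = 8 -> verified
step 7: push 6: top = 6 -> same as recorded
step 8: push 8: top = 8 -> verified
step 9: 6 + 8 = 14 -> exactly as logged
step 10: push 4: top = 4 -> verified
step 11: 14 * 4 = 56 -> matches
step 12: push 0: top = 0 -> matches
step 13: 56 + 0 = 56 -> agrees with the transcript
step 14: push 1: top = 1 -> exactly as logged
step 15: 56 - 1 = 55 -> confirmed correct
step 16: 8 + 55 = 63 -> not what was recorded
First incorrect step: 16; the correct value is top = 63.

step 16, top = 63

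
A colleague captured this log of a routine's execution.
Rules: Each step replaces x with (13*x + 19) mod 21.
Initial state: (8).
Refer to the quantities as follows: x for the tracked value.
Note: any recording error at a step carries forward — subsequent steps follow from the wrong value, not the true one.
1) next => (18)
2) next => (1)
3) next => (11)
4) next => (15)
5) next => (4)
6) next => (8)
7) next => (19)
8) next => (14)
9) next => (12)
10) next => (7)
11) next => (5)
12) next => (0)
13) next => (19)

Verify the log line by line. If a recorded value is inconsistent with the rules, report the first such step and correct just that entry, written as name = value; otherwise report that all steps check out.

step 1: x = (13*8 + 19) mod 21 = 18 -> confirmed correct
step 2: x = (13*18 + 19) mod 21 = 1 -> confirmed correct
step 3: x = (13*1 + 19) mod 21 = 11 -> agrees with the log
step 4: x = (13*11 + 19) mod 21 = 15 -> same as recorded
step 5: x = (13*15 + 19) mod 21 = 4 -> in agreement
step 6: x = (13*4 + 19) mod 21 = 8 -> no discrepancy
step 7: x = (13*8 + 19) mod 21 = 18 -> first mismatch against the log
First deviation found at step 7; the corrected entry is x = 18.

step 7, x = 18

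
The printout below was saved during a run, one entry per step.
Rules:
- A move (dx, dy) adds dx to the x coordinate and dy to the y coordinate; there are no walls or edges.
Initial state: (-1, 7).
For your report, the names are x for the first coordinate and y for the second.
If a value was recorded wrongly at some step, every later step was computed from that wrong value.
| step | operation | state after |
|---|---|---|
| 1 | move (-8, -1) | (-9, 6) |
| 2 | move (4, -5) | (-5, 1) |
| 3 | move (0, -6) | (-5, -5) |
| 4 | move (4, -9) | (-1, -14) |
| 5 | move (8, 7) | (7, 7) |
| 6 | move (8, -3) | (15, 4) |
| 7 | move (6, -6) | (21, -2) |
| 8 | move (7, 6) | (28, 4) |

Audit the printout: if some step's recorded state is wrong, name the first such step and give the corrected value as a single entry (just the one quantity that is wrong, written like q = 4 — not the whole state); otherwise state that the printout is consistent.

Recomputing the run from the initial state:
step 1: x = -9, y = 6
step 2: x = -5, y = 1
step 3: x = -5, y = -5
step 4: x = -1, y = -14
step 5: x = 7, y = -7
step 6: x = 15, y = -10
step 7: x = 21, y = -16
step 8: x = 28, y = -10
The first disagreement with the printout is at step 5, where the value should be y = -7.

step 5, y = -7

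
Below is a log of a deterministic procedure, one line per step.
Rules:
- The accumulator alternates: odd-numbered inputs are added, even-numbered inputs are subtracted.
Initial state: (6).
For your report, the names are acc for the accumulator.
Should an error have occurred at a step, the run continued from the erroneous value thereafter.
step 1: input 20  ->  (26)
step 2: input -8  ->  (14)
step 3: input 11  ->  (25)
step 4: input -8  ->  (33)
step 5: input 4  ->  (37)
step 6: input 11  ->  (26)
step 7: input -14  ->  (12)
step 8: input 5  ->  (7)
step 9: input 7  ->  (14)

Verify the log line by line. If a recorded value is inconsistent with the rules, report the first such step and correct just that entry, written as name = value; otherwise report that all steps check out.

step 2, acc = 34

step 1: acc = 6 + 20 = 26 -> consistent with the log
step 2: acc = 26 - -8 = 34 -> the entry is off here
That makes step 2 the first incorrect line — acc = 34 is what it should show.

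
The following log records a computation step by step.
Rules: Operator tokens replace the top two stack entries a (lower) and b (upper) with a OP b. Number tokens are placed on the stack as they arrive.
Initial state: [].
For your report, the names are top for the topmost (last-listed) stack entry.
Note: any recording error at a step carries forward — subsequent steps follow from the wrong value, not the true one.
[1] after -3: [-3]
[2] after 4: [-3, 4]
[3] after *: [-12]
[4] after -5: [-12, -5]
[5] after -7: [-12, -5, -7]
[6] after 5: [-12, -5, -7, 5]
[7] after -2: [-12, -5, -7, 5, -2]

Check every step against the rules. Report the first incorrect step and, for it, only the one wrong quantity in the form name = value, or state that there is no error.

step 1: push -3: top = -3 -> agrees with the log
step 2: push 4: top = 4 -> exactly as logged
step 3: -3 * 4 = -12 -> in agreement
step 4: push -5: top = -5 -> consistent with the log
step 5: push -7: top = -7 -> same as recorded
step 6: push 5: top = 5 -> no discrepancy
step 7: push -2: top = -2 -> same as recorded
All steps check out; nothing to correct.

no error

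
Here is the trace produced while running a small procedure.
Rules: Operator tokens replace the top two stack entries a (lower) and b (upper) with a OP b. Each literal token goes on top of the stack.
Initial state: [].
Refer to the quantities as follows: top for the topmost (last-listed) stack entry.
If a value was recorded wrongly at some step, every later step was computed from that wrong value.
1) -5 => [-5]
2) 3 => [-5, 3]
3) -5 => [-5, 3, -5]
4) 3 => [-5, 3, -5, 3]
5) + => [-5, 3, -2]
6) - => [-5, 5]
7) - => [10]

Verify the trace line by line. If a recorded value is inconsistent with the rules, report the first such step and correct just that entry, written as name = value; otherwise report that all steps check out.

1. push -5: top = -5 (no discrepancy)
2. push 3: top = 3 (same as recorded)
3. push -5: top = -5 (exactly as logged)
4. push 3: top = 3 (matches)
5. -5 + 3 = -2 (agrees with the trace)
6. 3 - -2 = 5 (no discrepancy)
7. -5 - 5 = -10 (the entry is off here)
That makes step 7 the first incorrect line — top = -10 is what it should show.

step 7, top = -10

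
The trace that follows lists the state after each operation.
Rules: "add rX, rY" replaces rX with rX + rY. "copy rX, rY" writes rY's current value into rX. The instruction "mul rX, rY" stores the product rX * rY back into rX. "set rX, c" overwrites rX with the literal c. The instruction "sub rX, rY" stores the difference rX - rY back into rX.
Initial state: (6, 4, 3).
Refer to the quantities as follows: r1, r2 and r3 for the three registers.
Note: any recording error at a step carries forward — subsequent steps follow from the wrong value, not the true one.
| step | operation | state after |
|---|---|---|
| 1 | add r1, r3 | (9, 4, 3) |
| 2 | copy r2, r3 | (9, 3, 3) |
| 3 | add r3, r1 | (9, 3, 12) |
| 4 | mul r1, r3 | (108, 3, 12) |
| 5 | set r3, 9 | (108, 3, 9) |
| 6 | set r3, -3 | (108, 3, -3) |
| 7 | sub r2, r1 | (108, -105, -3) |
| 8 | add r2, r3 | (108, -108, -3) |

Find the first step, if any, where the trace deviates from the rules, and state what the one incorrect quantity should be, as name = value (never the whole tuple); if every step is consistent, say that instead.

no error

Step 1: r1 = 6 + 3 = 9 — checks out.
Step 2: r2 = 3 — same as recorded.
Step 3: r3 = 3 + 9 = 12 — confirmed correct.
Step 4: r1 = 9 * 12 = 108 — agrees with the trace.
Step 5: r3 = 9 — same as recorded.
Step 6: r3 = -3 — agrees with the trace.
Step 7: r2 = 3 - 108 = -105 — verified.
Step 8: r2 = -105 + -3 = -108 — confirmed correct.
All steps check out; nothing to correct.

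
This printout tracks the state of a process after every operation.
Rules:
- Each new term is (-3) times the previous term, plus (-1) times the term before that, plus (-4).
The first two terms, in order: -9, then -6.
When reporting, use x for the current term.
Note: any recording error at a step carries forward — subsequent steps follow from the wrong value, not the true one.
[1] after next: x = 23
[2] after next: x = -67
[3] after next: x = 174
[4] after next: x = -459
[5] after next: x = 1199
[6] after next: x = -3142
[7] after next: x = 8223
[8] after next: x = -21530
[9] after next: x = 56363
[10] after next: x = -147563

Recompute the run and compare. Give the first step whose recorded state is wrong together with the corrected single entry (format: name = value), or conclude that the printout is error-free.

step 8, x = -21531

Step 1: x = -3*(-6) + (-1)*(-9) + (-4) = 23 — consistent with the printout.
Step 2: x = -3*(23) + (-1)*(-6) + (-4) = -67 — no discrepancy.
Step 3: x = -3*(-67) + (-1)*(23) + (-4) = 174 — matches.
Step 4: x = -3*(174) + (-1)*(-67) + (-4) = -459 — confirmed correct.
Step 5: x = -3*(-459) + (-1)*(174) + (-4) = 1199 — matches.
Step 6: x = -3*(1199) + (-1)*(-459) + (-4) = -3142 — same as recorded.
Step 7: x = -3*(-3142) + (-1)*(1199) + (-4) = 8223 — confirmed correct.
Step 8: x = -3*(8223) + (-1)*(-3142) + (-4) = -21531 — not what was recorded.
First deviation found at step 8; the corrected entry is x = -21531.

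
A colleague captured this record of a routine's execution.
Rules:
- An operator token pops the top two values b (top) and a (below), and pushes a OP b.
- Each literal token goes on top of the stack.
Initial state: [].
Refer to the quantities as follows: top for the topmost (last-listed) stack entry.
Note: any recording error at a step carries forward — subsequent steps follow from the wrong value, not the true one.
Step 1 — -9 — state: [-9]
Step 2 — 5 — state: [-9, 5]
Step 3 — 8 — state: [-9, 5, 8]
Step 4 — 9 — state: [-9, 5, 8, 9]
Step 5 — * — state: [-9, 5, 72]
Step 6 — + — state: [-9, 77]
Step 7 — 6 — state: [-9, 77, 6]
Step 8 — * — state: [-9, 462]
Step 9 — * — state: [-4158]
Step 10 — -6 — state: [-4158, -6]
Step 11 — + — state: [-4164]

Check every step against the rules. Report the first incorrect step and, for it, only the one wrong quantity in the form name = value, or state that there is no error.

no error

Recomputing the run from the initial state:
step 1: [-9]
step 2: [-9, 5]
step 3: [-9, 5, 8]
step 4: [-9, 5, 8, 9]
step 5: [-9, 5, 72]
step 6: [-9, 77]
step 7: [-9, 77, 6]
step 8: [-9, 462]
step 9: [-4158]
step 10: [-4158, -6]
step 11: [-4164]
This matches the record at every step.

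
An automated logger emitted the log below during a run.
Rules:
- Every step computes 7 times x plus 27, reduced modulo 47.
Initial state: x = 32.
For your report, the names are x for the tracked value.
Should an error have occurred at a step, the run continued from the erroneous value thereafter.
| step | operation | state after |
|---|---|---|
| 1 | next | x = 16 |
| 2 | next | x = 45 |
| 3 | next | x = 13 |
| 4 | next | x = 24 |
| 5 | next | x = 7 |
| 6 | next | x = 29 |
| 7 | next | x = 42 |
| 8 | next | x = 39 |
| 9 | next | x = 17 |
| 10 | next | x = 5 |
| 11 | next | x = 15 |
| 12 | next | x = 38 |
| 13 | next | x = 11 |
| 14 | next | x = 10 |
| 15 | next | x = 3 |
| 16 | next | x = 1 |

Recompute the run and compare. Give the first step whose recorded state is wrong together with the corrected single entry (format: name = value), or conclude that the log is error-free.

Step 1: x = (7*32 + 27) mod 47 = 16 — confirmed correct.
Step 2: x = (7*16 + 27) mod 47 = 45 — consistent with the log.
Step 3: x = (7*45 + 27) mod 47 = 13 — verified.
Step 4: x = (7*13 + 27) mod 47 = 24 — confirmed correct.
Step 5: x = (7*24 + 27) mod 47 = 7 — agrees with the log.
Step 6: x = (7*7 + 27) mod 47 = 29 — in agreement.
Step 7: x = (7*29 + 27) mod 47 = 42 — in agreement.
Step 8: x = (7*42 + 27) mod 47 = 39 — no discrepancy.
Step 9: x = (7*39 + 27) mod 47 = 18 — first mismatch against the log.
First deviation found at step 9; the corrected entry is x = 18.

step 9, x = 18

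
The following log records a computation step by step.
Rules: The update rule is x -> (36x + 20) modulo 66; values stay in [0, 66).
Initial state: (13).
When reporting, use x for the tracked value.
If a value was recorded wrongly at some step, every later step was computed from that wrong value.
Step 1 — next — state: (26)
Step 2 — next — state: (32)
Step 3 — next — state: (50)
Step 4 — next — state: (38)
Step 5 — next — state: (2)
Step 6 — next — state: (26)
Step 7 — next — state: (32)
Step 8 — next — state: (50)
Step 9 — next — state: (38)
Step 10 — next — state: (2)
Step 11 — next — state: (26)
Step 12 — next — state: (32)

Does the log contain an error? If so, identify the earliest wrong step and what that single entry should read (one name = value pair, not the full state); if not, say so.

no error

Step 1: x = (36*13 + 20) mod 66 = 26 — checks out.
Step 2: x = (36*26 + 20) mod 66 = 32 — confirmed correct.
Step 3: x = (36*32 + 20) mod 66 = 50 — matches.
Step 4: x = (36*50 + 20) mod 66 = 38 — confirmed correct.
Step 5: x = (36*38 + 20) mod 66 = 2 — checks out.
Step 6: x = (36*2 + 20) mod 66 = 26 — verified.
Step 7: x = (36*26 + 20) mod 66 = 32 — in agreement.
Step 8: x = (36*32 + 20) mod 66 = 50 — confirmed correct.
Step 9: x = (36*50 + 20) mod 66 = 38 — exactly as logged.
Step 10: x = (36*38 + 20) mod 66 = 2 — in agreement.
Step 11: x = (36*2 + 20) mod 66 = 26 — agrees with the log.
Step 12: x = (36*26 + 20) mod 66 = 32 — same as recorded.
Each recorded entry agrees with the recomputation.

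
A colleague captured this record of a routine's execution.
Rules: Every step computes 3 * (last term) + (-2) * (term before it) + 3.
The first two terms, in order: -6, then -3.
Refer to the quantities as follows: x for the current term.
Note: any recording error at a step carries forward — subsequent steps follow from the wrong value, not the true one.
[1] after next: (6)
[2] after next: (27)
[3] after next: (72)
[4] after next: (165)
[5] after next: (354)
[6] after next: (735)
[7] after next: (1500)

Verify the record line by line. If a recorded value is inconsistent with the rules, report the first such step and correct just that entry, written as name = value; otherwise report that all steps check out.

Recomputing the run from the initial state:
step 1: x = 6
step 2: x = 27
step 3: x = 72
step 4: x = 165
step 5: x = 354
step 6: x = 735
step 7: x = 1500
This matches the record at every step.

no error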